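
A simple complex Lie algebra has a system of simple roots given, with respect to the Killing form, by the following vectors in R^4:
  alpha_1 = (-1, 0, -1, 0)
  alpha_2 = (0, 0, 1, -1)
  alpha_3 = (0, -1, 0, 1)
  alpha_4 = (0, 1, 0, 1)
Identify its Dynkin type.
Compute the Cartan integers a_ij = 2(alpha_i, alpha_j)/(alpha_j, alpha_j); the resulting 4x4 Cartan matrix is
[[2, -1, 0, 0], [-1, 2, -1, -1], [0, -1, 2, 0], [0, -1, 0, 2]].
All simple roots have the same length, so the diagram is simply laced. The associated Dynkin diagram is a chain of 2 nodes with a fork of two nodes at one end (D_4), so the type is D_4 (the algebra so(8)).

D_4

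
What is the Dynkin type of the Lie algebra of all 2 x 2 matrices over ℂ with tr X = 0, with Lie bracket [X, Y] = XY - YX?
This is sl(2), which has dimension 2^2 - 1 = 3 and rank 2 - 1 = 1 (a Cartan subalgebra is the diagonal traceless matrices). In the classification of classical Lie algebras, the special linear algebra sl(n+1) has type A_n; here n = 1, so the Dynkin diagram is a chain of 1 nodes with single edges (A_1). Hence the type is A_1.

A_1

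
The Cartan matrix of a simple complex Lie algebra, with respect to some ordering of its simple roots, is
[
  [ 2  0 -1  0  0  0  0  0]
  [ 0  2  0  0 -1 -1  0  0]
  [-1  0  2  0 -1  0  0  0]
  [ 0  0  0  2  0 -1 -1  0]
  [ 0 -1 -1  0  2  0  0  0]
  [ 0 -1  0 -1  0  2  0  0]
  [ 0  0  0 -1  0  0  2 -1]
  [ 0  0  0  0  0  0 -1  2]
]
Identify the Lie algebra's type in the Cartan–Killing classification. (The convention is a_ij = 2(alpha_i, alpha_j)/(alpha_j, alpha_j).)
The matrix has rank 8 with 2's on the diagonal. Reading the off-diagonal entries as Dynkin edges (a single edge where a_ij = a_ji = -1; a double or triple edge where a_ij * a_ji = 2 or 3), the diagram is a chain of 8 nodes with single edges (A_8). One simple-root ordering that puts it in standard form is (alpha_8, alpha_7, alpha_4, alpha_6, alpha_2, alpha_5, alpha_3, alpha_1). So the algebra is type A_8, i.e. sl(9).

A8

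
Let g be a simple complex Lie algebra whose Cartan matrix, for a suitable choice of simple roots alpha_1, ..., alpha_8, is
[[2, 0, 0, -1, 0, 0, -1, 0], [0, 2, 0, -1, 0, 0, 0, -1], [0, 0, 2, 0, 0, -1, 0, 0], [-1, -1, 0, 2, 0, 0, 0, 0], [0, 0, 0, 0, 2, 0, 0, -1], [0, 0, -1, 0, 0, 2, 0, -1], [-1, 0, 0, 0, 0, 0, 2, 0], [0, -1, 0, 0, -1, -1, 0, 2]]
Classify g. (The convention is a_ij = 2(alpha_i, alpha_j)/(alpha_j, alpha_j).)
The matrix has rank 8 with 2's on the diagonal. Reading the off-diagonal entries as Dynkin edges (a single edge where a_ij = a_ji = -1; a double or triple edge where a_ij * a_ji = 2 or 3), the diagram is a chain of 7 nodes with one extra node attached to the third node from one end (E_8). One simple-root ordering that puts it in standard form is (alpha_3, alpha_5, alpha_6, alpha_8, alpha_2, alpha_4, alpha_1, alpha_7). So the algebra is type E_8.

type E_8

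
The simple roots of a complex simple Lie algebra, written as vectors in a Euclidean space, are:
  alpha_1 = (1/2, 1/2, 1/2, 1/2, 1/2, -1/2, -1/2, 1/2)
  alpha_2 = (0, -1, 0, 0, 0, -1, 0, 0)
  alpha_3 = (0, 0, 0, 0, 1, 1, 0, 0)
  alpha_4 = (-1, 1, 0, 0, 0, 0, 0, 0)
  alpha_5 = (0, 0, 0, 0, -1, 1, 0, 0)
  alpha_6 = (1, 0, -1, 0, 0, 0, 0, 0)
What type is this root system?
E_6

Compute the Cartan integers a_ij = 2(alpha_i, alpha_j)/(alpha_j, alpha_j); the resulting 6x6 Cartan matrix is
[[2, 0, 0, 0, -1, 0], [0, 2, -1, -1, -1, 0], [0, -1, 2, 0, 0, 0], [0, -1, 0, 2, 0, -1], [-1, -1, 0, 0, 2, 0], [0, 0, 0, -1, 0, 2]].
All simple roots have the same length, so the diagram is simply laced. The associated Dynkin diagram is a chain of 5 nodes with one extra node attached to the third node from one end (E_6), so the type is E_6.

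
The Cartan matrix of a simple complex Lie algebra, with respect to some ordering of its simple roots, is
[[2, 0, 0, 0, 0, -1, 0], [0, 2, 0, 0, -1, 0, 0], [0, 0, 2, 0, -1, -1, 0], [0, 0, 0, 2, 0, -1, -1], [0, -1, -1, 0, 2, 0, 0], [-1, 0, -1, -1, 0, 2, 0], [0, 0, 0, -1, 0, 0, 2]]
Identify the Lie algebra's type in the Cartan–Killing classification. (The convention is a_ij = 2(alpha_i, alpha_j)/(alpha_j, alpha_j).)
E_7

The matrix has rank 7 with 2's on the diagonal. Reading the off-diagonal entries as Dynkin edges (a single edge where a_ij = a_ji = -1; a double or triple edge where a_ij * a_ji = 2 or 3), the diagram is a chain of 6 nodes with one extra node attached to the third node from one end (E_7). One simple-root ordering that puts it in standard form is (alpha_7, alpha_1, alpha_4, alpha_6, alpha_3, alpha_5, alpha_2). So the algebra is type E_7.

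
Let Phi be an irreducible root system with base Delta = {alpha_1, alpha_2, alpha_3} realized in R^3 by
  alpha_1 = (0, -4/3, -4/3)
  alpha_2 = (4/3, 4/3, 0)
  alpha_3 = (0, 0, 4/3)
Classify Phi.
Compute the Cartan integers a_ij = 2(alpha_i, alpha_j)/(alpha_j, alpha_j); the resulting 3x3 Cartan matrix is
[[2, -1, -2], [-1, 2, 0], [-1, 0, 2]].
The roots have two lengths (squared-length ratio 2:1); the short ones are alpha_{3}. The associated Dynkin diagram is a chain of 3 nodes with a double edge at one end; the terminal node there is the unique short simple root (B_3), so the type is B_3 (the algebra so(7)).

B3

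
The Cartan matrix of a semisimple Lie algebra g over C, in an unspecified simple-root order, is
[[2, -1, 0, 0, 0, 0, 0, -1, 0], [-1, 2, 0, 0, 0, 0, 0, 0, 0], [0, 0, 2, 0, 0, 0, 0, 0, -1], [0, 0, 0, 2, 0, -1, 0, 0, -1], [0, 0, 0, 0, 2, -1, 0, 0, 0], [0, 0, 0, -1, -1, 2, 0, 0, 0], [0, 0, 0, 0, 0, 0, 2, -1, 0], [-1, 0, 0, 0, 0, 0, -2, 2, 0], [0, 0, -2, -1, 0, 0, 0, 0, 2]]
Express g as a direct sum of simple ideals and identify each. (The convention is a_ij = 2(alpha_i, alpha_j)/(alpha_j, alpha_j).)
The diagram associated to this matrix has two connected components: the simple roots {alpha_1, alpha_2, alpha_7, alpha_8} form a chain of 4 nodes with a double edge at one end; the terminal node there is the unique short simple root (B_4), and {alpha_3, alpha_4, alpha_5, alpha_6, alpha_9} form a chain of 5 nodes with a double edge at one end; the terminal node there is the unique short simple root (B_5). A semisimple Lie algebra decomposes uniquely as the direct sum of simple ideals, one per connected component of its Dynkin diagram, so g ≅ B_4 ⊕ B_5 (dimension 36 + 55 = 91).

B4 + B5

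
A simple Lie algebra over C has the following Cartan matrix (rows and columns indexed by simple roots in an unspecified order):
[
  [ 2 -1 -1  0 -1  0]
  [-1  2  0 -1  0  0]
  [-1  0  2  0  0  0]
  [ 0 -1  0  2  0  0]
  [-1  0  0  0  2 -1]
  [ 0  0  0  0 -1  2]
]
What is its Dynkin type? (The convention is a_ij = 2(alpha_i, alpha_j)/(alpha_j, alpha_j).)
E_6

The matrix has rank 6 with 2's on the diagonal. Reading the off-diagonal entries as Dynkin edges (a single edge where a_ij = a_ji = -1; a double or triple edge where a_ij * a_ji = 2 or 3), the diagram is a chain of 5 nodes with one extra node attached to the third node from one end (E_6). One simple-root ordering that puts it in standard form is (alpha_6, alpha_3, alpha_5, alpha_1, alpha_2, alpha_4). So the algebra is type E_6.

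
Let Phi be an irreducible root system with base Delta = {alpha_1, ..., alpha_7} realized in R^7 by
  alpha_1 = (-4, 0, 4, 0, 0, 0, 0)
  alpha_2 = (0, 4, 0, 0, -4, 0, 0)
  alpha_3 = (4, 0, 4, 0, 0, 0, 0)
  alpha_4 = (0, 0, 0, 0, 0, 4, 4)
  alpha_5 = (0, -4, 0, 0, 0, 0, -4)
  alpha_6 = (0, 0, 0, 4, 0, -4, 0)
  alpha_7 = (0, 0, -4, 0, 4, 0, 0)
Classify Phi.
Compute the Cartan integers a_ij = 2(alpha_i, alpha_j)/(alpha_j, alpha_j); the resulting 7x7 Cartan matrix is
[[2, 0, 0, 0, 0, 0, -1], [0, 2, 0, 0, -1, 0, -1], [0, 0, 2, 0, 0, 0, -1], [0, 0, 0, 2, -1, -1, 0], [0, -1, 0, -1, 2, 0, 0], [0, 0, 0, -1, 0, 2, 0], [-1, -1, -1, 0, 0, 0, 2]].
All simple roots have the same length, so the diagram is simply laced. The associated Dynkin diagram is a chain of 5 nodes with a fork of two nodes at one end (D_7), so the type is D_7 (the algebra so(14)).

D_7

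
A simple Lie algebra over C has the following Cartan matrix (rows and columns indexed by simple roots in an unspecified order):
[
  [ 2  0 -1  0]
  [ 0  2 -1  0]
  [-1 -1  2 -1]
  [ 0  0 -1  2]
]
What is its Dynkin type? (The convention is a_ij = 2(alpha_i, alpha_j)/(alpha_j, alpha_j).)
D4

The matrix has rank 4 with 2's on the diagonal. Reading the off-diagonal entries as Dynkin edges (a single edge where a_ij = a_ji = -1; a double or triple edge where a_ij * a_ji = 2 or 3), the diagram is a chain of 2 nodes with a fork of two nodes at one end (D_4). One simple-root ordering that puts it in standard form is (alpha_1, alpha_3, alpha_2, alpha_4). So the algebra is type D_4, i.e. so(8).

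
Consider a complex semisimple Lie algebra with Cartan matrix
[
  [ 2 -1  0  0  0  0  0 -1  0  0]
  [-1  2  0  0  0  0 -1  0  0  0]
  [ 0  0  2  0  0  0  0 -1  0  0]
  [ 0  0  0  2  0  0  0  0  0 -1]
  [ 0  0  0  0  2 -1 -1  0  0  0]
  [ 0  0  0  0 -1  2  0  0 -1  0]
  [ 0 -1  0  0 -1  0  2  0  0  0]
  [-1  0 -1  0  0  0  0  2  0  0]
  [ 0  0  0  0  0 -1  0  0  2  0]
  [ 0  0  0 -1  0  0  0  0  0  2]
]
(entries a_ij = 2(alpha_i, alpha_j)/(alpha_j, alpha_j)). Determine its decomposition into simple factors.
A_2 (sl(3)) ⊕ A_8 (sl(9))

The diagram associated to this matrix has two connected components: the simple roots {alpha_4, alpha_10} form a chain of 2 nodes with single edges (A_2), and {alpha_1, alpha_2, alpha_3, alpha_5, alpha_6, alpha_7, alpha_8, alpha_9} form a chain of 8 nodes with single edges (A_8). A semisimple Lie algebra decomposes uniquely as the direct sum of simple ideals, one per connected component of its Dynkin diagram, so g ≅ A_2 ⊕ A_8 (dimension 8 + 80 = 88).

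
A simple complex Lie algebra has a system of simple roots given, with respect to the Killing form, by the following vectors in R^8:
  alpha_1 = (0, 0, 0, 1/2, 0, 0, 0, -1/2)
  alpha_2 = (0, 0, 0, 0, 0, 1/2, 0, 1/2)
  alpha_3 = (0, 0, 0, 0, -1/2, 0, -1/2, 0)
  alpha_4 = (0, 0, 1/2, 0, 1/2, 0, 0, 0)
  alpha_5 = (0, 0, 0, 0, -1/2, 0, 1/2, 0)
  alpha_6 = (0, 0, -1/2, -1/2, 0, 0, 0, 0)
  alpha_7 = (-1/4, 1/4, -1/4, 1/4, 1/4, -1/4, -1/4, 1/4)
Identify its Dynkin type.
type E_7

Compute the Cartan integers a_ij = 2(alpha_i, alpha_j)/(alpha_j, alpha_j); the resulting 7x7 Cartan matrix is
[[2, -1, 0, 0, 0, -1, 0], [-1, 2, 0, 0, 0, 0, 0], [0, 0, 2, -1, 0, 0, 0], [0, 0, -1, 2, -1, -1, 0], [0, 0, 0, -1, 2, 0, -1], [-1, 0, 0, -1, 0, 2, 0], [0, 0, 0, 0, -1, 0, 2]].
All simple roots have the same length, so the diagram is simply laced. The associated Dynkin diagram is a chain of 6 nodes with one extra node attached to the third node from one end (E_7), so the type is E_7.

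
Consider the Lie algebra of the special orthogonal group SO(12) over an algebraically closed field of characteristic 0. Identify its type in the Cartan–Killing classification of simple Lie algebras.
type D_6

This is so(12) with 12 even, which has dimension 12(12-1)/2 = 66 and rank 12/2 = 6. In the classification of classical Lie algebras, the orthogonal algebra so(2n) in an even number of variables has type D_n; here n = 6, so the Dynkin diagram is a chain of 4 nodes with a fork of two nodes at one end (D_6). Hence the type is D_6.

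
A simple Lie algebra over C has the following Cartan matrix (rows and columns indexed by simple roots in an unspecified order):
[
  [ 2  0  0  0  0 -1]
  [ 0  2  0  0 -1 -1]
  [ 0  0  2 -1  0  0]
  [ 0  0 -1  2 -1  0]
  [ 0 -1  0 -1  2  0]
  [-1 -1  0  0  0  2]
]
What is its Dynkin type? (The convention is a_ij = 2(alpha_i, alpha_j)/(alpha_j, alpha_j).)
A6

The matrix has rank 6 with 2's on the diagonal. Reading the off-diagonal entries as Dynkin edges (a single edge where a_ij = a_ji = -1; a double or triple edge where a_ij * a_ji = 2 or 3), the diagram is a chain of 6 nodes with single edges (A_6). One simple-root ordering that puts it in standard form is (alpha_1, alpha_6, alpha_2, alpha_5, alpha_4, alpha_3). So the algebra is type A_6, i.e. sl(7).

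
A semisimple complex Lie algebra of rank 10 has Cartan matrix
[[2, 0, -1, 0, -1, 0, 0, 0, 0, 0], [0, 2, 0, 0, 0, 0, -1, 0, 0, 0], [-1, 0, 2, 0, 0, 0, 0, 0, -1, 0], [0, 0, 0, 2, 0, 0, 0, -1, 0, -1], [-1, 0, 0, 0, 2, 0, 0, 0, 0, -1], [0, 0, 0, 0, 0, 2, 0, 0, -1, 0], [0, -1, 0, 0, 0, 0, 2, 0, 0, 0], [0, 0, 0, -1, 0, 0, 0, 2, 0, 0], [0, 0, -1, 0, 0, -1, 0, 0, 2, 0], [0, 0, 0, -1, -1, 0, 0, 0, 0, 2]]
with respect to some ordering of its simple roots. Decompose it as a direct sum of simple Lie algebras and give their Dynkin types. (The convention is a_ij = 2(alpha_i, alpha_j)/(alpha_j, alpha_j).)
A2 + A8

The diagram associated to this matrix has two connected components: the simple roots {alpha_2, alpha_7} form a chain of 2 nodes with single edges (A_2), and {alpha_1, alpha_3, alpha_4, alpha_5, alpha_6, alpha_8, alpha_9, alpha_10} form a chain of 8 nodes with single edges (A_8). A semisimple Lie algebra decomposes uniquely as the direct sum of simple ideals, one per connected component of its Dynkin diagram, so g ≅ A_2 ⊕ A_8 (dimension 8 + 80 = 88).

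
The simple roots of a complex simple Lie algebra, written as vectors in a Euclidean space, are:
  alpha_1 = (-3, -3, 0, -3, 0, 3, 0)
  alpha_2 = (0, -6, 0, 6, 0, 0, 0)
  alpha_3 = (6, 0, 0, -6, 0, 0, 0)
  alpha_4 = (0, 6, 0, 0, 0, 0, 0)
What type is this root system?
F_4

Compute the Cartan integers a_ij = 2(alpha_i, alpha_j)/(alpha_j, alpha_j); the resulting 4x4 Cartan matrix is
[[2, 0, 0, -1], [0, 2, -1, -2], [0, -1, 2, 0], [-1, -1, 0, 2]].
The roots have two lengths (squared-length ratio 2:1); the short ones are alpha_{1,4}. The associated Dynkin diagram is a chain of 4 nodes with a double edge between the middle two (F_4), so the type is F_4.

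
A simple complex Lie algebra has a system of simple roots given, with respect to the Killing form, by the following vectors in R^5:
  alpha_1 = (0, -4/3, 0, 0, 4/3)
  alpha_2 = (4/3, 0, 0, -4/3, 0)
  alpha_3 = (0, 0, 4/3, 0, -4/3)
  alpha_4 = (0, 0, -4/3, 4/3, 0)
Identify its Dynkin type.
Compute the Cartan integers a_ij = 2(alpha_i, alpha_j)/(alpha_j, alpha_j); the resulting 4x4 Cartan matrix is
[[2, 0, -1, 0], [0, 2, 0, -1], [-1, 0, 2, -1], [0, -1, -1, 2]].
All simple roots have the same length, so the diagram is simply laced. The associated Dynkin diagram is a chain of 4 nodes with single edges (A_4), so the type is A_4 (the algebra sl(5)).

A_4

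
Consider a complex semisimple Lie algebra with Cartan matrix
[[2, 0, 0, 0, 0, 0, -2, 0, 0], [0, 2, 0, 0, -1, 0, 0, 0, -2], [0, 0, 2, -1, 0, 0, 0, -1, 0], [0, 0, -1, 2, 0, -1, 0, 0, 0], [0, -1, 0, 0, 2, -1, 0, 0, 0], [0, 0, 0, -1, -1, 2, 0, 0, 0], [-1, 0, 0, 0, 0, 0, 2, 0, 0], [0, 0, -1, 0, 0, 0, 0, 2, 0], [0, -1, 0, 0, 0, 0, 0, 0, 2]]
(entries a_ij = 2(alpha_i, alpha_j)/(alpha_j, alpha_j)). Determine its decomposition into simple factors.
B2 ⊕ B7

The diagram associated to this matrix has two connected components: the simple roots {alpha_1, alpha_7} form a chain of 2 nodes with a double edge at one end; the terminal node there is the unique short simple root (B_2), and {alpha_2, alpha_3, alpha_4, alpha_5, alpha_6, alpha_8, alpha_9} form a chain of 7 nodes with a double edge at one end; the terminal node there is the unique short simple root (B_7). A semisimple Lie algebra decomposes uniquely as the direct sum of simple ideals, one per connected component of its Dynkin diagram, so g ≅ B_2 ⊕ B_7 (dimension 10 + 105 = 115).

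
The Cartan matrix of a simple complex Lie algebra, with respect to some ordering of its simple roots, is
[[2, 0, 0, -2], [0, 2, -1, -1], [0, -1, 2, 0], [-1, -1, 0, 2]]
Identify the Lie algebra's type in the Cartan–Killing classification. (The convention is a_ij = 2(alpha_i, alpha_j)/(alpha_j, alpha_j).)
The matrix has rank 4 with 2's on the diagonal. Reading the off-diagonal entries as Dynkin edges (a single edge where a_ij = a_ji = -1; a double or triple edge where a_ij * a_ji = 2 or 3), the diagram is a chain of 4 nodes with a double edge at one end; the terminal node there is the unique long simple root (C_4). One simple-root ordering that puts it in standard form is (alpha_3, alpha_2, alpha_4, alpha_1). So the algebra is type C_4, i.e. sp(8).

C_4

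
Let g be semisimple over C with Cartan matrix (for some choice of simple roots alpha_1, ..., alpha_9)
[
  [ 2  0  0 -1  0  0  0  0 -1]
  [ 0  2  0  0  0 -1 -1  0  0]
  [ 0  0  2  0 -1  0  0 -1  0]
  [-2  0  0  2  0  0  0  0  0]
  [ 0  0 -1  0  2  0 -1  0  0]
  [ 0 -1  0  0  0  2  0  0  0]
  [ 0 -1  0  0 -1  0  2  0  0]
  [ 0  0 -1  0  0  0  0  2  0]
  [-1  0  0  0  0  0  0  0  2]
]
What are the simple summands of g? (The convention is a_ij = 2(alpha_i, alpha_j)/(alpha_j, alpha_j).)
A_6 + C_3

The diagram associated to this matrix has two connected components: the simple roots {alpha_2, alpha_3, alpha_5, alpha_6, alpha_7, alpha_8} form a chain of 6 nodes with single edges (A_6), and {alpha_1, alpha_4, alpha_9} form a chain of 3 nodes with a double edge at one end; the terminal node there is the unique long simple root (C_3). A semisimple Lie algebra decomposes uniquely as the direct sum of simple ideals, one per connected component of its Dynkin diagram, so g ≅ A_6 ⊕ C_3 (dimension 48 + 21 = 69).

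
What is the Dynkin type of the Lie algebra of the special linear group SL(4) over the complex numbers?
A_3 (sl(4))

This is sl(4), which has dimension 4^2 - 1 = 15 and rank 4 - 1 = 3 (a Cartan subalgebra is the diagonal traceless matrices). In the classification of classical Lie algebras, the special linear algebra sl(n+1) has type A_n; here n = 3, so the Dynkin diagram is a chain of 3 nodes with single edges (A_3). Hence the type is A_3.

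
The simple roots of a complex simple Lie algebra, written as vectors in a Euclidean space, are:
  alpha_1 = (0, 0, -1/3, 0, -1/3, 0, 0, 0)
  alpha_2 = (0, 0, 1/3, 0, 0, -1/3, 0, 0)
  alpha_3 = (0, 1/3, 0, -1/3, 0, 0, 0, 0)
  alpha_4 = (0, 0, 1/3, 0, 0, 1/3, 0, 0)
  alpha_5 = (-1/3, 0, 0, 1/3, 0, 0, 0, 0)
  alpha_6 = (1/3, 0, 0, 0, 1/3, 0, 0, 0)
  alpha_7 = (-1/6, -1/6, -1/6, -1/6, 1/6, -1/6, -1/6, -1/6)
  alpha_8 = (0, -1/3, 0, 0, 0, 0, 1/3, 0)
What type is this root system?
Compute the Cartan integers a_ij = 2(alpha_i, alpha_j)/(alpha_j, alpha_j); the resulting 8x8 Cartan matrix is
[[2, -1, 0, -1, 0, -1, 0, 0], [-1, 2, 0, 0, 0, 0, 0, 0], [0, 0, 2, 0, -1, 0, 0, -1], [-1, 0, 0, 2, 0, 0, -1, 0], [0, 0, -1, 0, 2, -1, 0, 0], [-1, 0, 0, 0, -1, 2, 0, 0], [0, 0, 0, -1, 0, 0, 2, 0], [0, 0, -1, 0, 0, 0, 0, 2]].
All simple roots have the same length, so the diagram is simply laced. The associated Dynkin diagram is a chain of 7 nodes with one extra node attached to the third node from one end (E_8), so the type is E_8.

E_8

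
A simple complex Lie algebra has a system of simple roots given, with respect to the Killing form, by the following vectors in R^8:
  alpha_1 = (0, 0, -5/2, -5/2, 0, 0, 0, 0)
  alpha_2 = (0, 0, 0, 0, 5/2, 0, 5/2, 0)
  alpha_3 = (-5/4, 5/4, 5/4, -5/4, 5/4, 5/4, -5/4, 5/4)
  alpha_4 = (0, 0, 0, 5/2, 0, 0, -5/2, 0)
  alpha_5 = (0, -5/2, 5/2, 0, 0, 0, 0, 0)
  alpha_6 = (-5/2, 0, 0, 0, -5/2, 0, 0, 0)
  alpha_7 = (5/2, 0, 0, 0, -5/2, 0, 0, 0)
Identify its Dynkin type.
E_7

Compute the Cartan integers a_ij = 2(alpha_i, alpha_j)/(alpha_j, alpha_j); the resulting 7x7 Cartan matrix is
[[2, 0, 0, -1, -1, 0, 0], [0, 2, 0, -1, 0, -1, -1], [0, 0, 2, 0, 0, 0, -1], [-1, -1, 0, 2, 0, 0, 0], [-1, 0, 0, 0, 2, 0, 0], [0, -1, 0, 0, 0, 2, 0], [0, -1, -1, 0, 0, 0, 2]].
All simple roots have the same length, so the diagram is simply laced. The associated Dynkin diagram is a chain of 6 nodes with one extra node attached to the third node from one end (E_7), so the type is E_7.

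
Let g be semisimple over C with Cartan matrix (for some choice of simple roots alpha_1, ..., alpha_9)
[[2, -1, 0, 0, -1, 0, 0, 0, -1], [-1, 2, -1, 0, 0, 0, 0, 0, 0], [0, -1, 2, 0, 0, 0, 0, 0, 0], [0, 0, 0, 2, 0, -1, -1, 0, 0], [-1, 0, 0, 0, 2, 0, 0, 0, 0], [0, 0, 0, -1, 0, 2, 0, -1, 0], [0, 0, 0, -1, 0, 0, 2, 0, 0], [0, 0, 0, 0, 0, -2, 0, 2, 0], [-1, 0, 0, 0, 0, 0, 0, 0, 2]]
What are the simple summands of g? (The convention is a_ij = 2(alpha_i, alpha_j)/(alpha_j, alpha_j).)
The diagram associated to this matrix has two connected components: the simple roots {alpha_4, alpha_6, alpha_7, alpha_8} form a chain of 4 nodes with a double edge at one end; the terminal node there is the unique long simple root (C_4), and {alpha_1, alpha_2, alpha_3, alpha_5, alpha_9} form a chain of 3 nodes with a fork of two nodes at one end (D_5). A semisimple Lie algebra decomposes uniquely as the direct sum of simple ideals, one per connected component of its Dynkin diagram, so g ≅ C_4 ⊕ D_5 (dimension 36 + 45 = 81).

C4 ⊕ D5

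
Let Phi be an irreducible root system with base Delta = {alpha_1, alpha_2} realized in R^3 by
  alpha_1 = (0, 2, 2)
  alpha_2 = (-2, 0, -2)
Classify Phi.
type A_2

Compute the Cartan integers a_ij = 2(alpha_i, alpha_j)/(alpha_j, alpha_j); the resulting 2x2 Cartan matrix is
[[2, -1], [-1, 2]].
All simple roots have the same length, so the diagram is simply laced. The associated Dynkin diagram is a chain of 2 nodes with single edges (A_2), so the type is A_2 (the algebra sl(3)).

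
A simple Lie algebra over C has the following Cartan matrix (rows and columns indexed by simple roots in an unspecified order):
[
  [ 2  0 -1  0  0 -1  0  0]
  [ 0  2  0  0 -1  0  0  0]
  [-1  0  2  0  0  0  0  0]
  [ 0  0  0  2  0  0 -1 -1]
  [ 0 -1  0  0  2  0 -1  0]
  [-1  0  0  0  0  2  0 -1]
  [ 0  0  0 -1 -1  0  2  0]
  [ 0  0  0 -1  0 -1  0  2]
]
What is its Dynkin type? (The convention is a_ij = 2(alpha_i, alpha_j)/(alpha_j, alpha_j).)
The matrix has rank 8 with 2's on the diagonal. Reading the off-diagonal entries as Dynkin edges (a single edge where a_ij = a_ji = -1; a double or triple edge where a_ij * a_ji = 2 or 3), the diagram is a chain of 8 nodes with single edges (A_8). One simple-root ordering that puts it in standard form is (alpha_3, alpha_1, alpha_6, alpha_8, alpha_4, alpha_7, alpha_5, alpha_2). So the algebra is type A_8, i.e. sl(9).

A_8 (sl(9))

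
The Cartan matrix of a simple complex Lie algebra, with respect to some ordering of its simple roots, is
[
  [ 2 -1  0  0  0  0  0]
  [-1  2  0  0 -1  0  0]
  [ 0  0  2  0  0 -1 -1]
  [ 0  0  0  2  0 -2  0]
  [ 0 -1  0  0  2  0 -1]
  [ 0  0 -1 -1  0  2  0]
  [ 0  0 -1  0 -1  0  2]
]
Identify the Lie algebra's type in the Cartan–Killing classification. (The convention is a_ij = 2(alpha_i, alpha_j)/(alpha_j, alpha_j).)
The matrix has rank 7 with 2's on the diagonal. Reading the off-diagonal entries as Dynkin edges (a single edge where a_ij = a_ji = -1; a double or triple edge where a_ij * a_ji = 2 or 3), the diagram is a chain of 7 nodes with a double edge at one end; the terminal node there is the unique long simple root (C_7). One simple-root ordering that puts it in standard form is (alpha_1, alpha_2, alpha_5, alpha_7, alpha_3, alpha_6, alpha_4). So the algebra is type C_7, i.e. sp(14).

C7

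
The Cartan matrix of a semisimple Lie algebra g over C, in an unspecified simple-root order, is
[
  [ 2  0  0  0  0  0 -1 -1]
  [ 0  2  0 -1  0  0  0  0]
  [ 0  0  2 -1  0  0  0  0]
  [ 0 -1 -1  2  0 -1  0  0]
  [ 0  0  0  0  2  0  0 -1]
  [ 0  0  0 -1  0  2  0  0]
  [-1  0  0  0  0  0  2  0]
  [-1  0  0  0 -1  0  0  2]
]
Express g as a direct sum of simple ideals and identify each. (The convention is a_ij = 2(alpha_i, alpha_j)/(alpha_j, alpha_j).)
A_4 (sl(5)) ⊕ D_4 (so(8))

The diagram associated to this matrix has two connected components: the simple roots {alpha_1, alpha_5, alpha_7, alpha_8} form a chain of 4 nodes with single edges (A_4), and {alpha_2, alpha_3, alpha_4, alpha_6} form a chain of 2 nodes with a fork of two nodes at one end (D_4). A semisimple Lie algebra decomposes uniquely as the direct sum of simple ideals, one per connected component of its Dynkin diagram, so g ≅ A_4 ⊕ D_4 (dimension 24 + 28 = 52).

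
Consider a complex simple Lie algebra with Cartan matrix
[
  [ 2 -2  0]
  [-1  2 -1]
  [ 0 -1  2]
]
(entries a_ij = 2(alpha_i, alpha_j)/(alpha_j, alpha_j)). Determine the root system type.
The matrix has rank 3 with 2's on the diagonal. Reading the off-diagonal entries as Dynkin edges (a single edge where a_ij = a_ji = -1; a double or triple edge where a_ij * a_ji = 2 or 3), the diagram is a chain of 3 nodes with a double edge at one end; the terminal node there is the unique long simple root (C_3). One simple-root ordering that puts it in standard form is (alpha_3, alpha_2, alpha_1). So the algebra is type C_3, i.e. sp(6).

type C_3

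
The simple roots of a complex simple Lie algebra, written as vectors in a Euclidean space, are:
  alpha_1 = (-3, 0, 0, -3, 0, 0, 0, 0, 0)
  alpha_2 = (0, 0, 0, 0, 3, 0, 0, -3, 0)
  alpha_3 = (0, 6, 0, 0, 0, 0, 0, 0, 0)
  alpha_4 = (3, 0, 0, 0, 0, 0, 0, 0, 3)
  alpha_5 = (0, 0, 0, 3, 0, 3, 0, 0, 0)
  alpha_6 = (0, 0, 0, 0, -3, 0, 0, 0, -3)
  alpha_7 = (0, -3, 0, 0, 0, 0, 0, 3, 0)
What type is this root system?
C_7 (sp(14))

Compute the Cartan integers a_ij = 2(alpha_i, alpha_j)/(alpha_j, alpha_j); the resulting 7x7 Cartan matrix is
[[2, 0, 0, -1, -1, 0, 0], [0, 2, 0, 0, 0, -1, -1], [0, 0, 2, 0, 0, 0, -2], [-1, 0, 0, 2, 0, -1, 0], [-1, 0, 0, 0, 2, 0, 0], [0, -1, 0, -1, 0, 2, 0], [0, -1, -1, 0, 0, 0, 2]].
The roots have two lengths (squared-length ratio 2:1); the short ones are alpha_{1,2,4,5,6,7}. The associated Dynkin diagram is a chain of 7 nodes with a double edge at one end; the terminal node there is the unique long simple root (C_7), so the type is C_7 (the algebra sp(14)).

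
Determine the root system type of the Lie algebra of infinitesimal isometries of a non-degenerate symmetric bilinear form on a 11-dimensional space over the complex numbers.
B_5 (so(11))

This is so(11) with 11 odd, which has dimension 11(11-1)/2 = 55 and rank (11-1)/2 = 5. In the classification of classical Lie algebras, the orthogonal algebra so(2n+1) in an odd number of variables has type B_n; here n = 5, so the Dynkin diagram is a chain of 5 nodes with a double edge at one end; the terminal node there is the unique short simple root (B_5). Hence the type is B_5.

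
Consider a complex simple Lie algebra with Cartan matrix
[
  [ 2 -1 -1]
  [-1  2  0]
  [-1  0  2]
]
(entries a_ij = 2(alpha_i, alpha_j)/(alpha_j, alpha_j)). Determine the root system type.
A_3 (sl(4))

The matrix has rank 3 with 2's on the diagonal. Reading the off-diagonal entries as Dynkin edges (a single edge where a_ij = a_ji = -1; a double or triple edge where a_ij * a_ji = 2 or 3), the diagram is a chain of 3 nodes with single edges (A_3). One simple-root ordering that puts it in standard form is (alpha_3, alpha_1, alpha_2). So the algebra is type A_3, i.e. sl(4).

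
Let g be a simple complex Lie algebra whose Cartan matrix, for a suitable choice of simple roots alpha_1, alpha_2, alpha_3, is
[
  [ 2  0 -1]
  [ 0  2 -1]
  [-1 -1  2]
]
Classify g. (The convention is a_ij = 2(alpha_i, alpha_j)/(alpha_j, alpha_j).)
A_3 (sl(4))

The matrix has rank 3 with 2's on the diagonal. Reading the off-diagonal entries as Dynkin edges (a single edge where a_ij = a_ji = -1; a double or triple edge where a_ij * a_ji = 2 or 3), the diagram is a chain of 3 nodes with single edges (A_3). One simple-root ordering that puts it in standard form is (alpha_2, alpha_3, alpha_1). So the algebra is type A_3, i.e. sl(4).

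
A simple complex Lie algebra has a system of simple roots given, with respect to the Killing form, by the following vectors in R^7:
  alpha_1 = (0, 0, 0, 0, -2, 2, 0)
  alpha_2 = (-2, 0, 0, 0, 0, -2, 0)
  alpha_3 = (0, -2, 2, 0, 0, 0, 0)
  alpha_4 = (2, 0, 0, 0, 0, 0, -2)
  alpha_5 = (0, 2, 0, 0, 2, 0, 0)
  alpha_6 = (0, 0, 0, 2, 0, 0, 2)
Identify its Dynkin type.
A_6

Compute the Cartan integers a_ij = 2(alpha_i, alpha_j)/(alpha_j, alpha_j); the resulting 6x6 Cartan matrix is
[[2, -1, 0, 0, -1, 0], [-1, 2, 0, -1, 0, 0], [0, 0, 2, 0, -1, 0], [0, -1, 0, 2, 0, -1], [-1, 0, -1, 0, 2, 0], [0, 0, 0, -1, 0, 2]].
All simple roots have the same length, so the diagram is simply laced. The associated Dynkin diagram is a chain of 6 nodes with single edges (A_6), so the type is A_6 (the algebra sl(7)).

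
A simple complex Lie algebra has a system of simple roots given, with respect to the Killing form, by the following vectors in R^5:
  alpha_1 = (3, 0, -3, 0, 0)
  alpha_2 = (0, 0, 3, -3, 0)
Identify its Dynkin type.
A_2

Compute the Cartan integers a_ij = 2(alpha_i, alpha_j)/(alpha_j, alpha_j); the resulting 2x2 Cartan matrix is
[[2, -1], [-1, 2]].
All simple roots have the same length, so the diagram is simply laced. The associated Dynkin diagram is a chain of 2 nodes with single edges (A_2), so the type is A_2 (the algebra sl(3)).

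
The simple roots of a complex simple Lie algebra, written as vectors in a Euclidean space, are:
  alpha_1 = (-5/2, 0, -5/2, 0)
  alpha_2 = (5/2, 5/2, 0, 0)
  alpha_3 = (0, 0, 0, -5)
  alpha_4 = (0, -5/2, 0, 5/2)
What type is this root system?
Compute the Cartan integers a_ij = 2(alpha_i, alpha_j)/(alpha_j, alpha_j); the resulting 4x4 Cartan matrix is
[[2, -1, 0, 0], [-1, 2, 0, -1], [0, 0, 2, -2], [0, -1, -1, 2]].
The roots have two lengths (squared-length ratio 2:1); the short ones are alpha_{1,2,4}. The associated Dynkin diagram is a chain of 4 nodes with a double edge at one end; the terminal node there is the unique long simple root (C_4), so the type is C_4 (the algebra sp(8)).

type C_4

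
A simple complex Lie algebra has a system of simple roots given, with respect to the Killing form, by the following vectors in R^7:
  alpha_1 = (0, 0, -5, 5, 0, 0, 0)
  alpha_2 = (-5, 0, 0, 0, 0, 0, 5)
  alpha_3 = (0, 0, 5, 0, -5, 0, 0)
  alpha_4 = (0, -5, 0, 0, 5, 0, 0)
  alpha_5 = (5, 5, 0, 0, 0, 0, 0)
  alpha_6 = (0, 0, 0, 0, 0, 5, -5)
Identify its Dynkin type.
A_6

Compute the Cartan integers a_ij = 2(alpha_i, alpha_j)/(alpha_j, alpha_j); the resulting 6x6 Cartan matrix is
[[2, 0, -1, 0, 0, 0], [0, 2, 0, 0, -1, -1], [-1, 0, 2, -1, 0, 0], [0, 0, -1, 2, -1, 0], [0, -1, 0, -1, 2, 0], [0, -1, 0, 0, 0, 2]].
All simple roots have the same length, so the diagram is simply laced. The associated Dynkin diagram is a chain of 6 nodes with single edges (A_6), so the type is A_6 (the algebra sl(7)).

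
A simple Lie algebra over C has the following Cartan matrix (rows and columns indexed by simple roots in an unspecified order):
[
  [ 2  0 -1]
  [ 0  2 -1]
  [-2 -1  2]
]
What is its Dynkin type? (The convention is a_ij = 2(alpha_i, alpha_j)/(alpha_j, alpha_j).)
B3

The matrix has rank 3 with 2's on the diagonal. Reading the off-diagonal entries as Dynkin edges (a single edge where a_ij = a_ji = -1; a double or triple edge where a_ij * a_ji = 2 or 3), the diagram is a chain of 3 nodes with a double edge at one end; the terminal node there is the unique short simple root (B_3). One simple-root ordering that puts it in standard form is (alpha_2, alpha_3, alpha_1). So the algebra is type B_3, i.e. so(7).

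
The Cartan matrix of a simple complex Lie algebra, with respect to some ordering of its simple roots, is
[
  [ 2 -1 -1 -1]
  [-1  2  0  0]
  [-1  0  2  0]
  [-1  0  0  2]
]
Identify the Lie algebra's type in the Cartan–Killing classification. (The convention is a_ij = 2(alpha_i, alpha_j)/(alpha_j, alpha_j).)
The matrix has rank 4 with 2's on the diagonal. Reading the off-diagonal entries as Dynkin edges (a single edge where a_ij = a_ji = -1; a double or triple edge where a_ij * a_ji = 2 or 3), the diagram is a chain of 2 nodes with a fork of two nodes at one end (D_4). One simple-root ordering that puts it in standard form is (alpha_4, alpha_1, alpha_3, alpha_2). So the algebra is type D_4, i.e. so(8).

D_4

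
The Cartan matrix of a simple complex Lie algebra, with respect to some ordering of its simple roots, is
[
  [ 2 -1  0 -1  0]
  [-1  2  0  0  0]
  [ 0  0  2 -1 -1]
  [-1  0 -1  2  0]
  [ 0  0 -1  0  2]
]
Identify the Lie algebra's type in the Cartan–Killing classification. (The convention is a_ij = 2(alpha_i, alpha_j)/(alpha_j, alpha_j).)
A_5

The matrix has rank 5 with 2's on the diagonal. Reading the off-diagonal entries as Dynkin edges (a single edge where a_ij = a_ji = -1; a double or triple edge where a_ij * a_ji = 2 or 3), the diagram is a chain of 5 nodes with single edges (A_5). One simple-root ordering that puts it in standard form is (alpha_2, alpha_1, alpha_4, alpha_3, alpha_5). So the algebra is type A_5, i.e. sl(6).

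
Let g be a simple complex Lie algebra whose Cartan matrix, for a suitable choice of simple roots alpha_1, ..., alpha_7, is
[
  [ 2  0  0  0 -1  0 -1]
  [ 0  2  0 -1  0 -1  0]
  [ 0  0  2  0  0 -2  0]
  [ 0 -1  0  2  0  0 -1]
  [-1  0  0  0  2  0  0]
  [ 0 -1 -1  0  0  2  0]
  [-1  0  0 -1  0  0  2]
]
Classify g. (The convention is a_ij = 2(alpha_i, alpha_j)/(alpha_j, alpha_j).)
The matrix has rank 7 with 2's on the diagonal. Reading the off-diagonal entries as Dynkin edges (a single edge where a_ij = a_ji = -1; a double or triple edge where a_ij * a_ji = 2 or 3), the diagram is a chain of 7 nodes with a double edge at one end; the terminal node there is the unique long simple root (C_7). One simple-root ordering that puts it in standard form is (alpha_5, alpha_1, alpha_7, alpha_4, alpha_2, alpha_6, alpha_3). So the algebra is type C_7, i.e. sp(14).

C_7 (sp(14))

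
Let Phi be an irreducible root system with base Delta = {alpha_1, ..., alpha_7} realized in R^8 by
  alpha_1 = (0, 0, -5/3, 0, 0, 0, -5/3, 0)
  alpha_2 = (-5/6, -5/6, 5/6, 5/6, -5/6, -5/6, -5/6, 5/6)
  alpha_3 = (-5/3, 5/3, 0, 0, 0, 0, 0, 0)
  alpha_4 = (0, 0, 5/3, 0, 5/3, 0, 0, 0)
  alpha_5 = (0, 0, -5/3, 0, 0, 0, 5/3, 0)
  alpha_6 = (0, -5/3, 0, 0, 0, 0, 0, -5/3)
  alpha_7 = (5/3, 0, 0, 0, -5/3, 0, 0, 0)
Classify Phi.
Compute the Cartan integers a_ij = 2(alpha_i, alpha_j)/(alpha_j, alpha_j); the resulting 7x7 Cartan matrix is
[[2, 0, 0, -1, 0, 0, 0], [0, 2, 0, 0, -1, 0, 0], [0, 0, 2, 0, 0, -1, -1], [-1, 0, 0, 2, -1, 0, -1], [0, -1, 0, -1, 2, 0, 0], [0, 0, -1, 0, 0, 2, 0], [0, 0, -1, -1, 0, 0, 2]].
All simple roots have the same length, so the diagram is simply laced. The associated Dynkin diagram is a chain of 6 nodes with one extra node attached to the third node from one end (E_7), so the type is E_7.

E7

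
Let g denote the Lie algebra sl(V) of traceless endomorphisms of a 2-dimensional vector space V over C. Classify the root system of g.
This is sl(2), which has dimension 2^2 - 1 = 3 and rank 2 - 1 = 1 (a Cartan subalgebra is the diagonal traceless matrices). In the classification of classical Lie algebras, the special linear algebra sl(n+1) has type A_n; here n = 1, so the Dynkin diagram is a chain of 1 nodes with single edges (A_1). Hence the type is A_1.

A_1 (sl(2))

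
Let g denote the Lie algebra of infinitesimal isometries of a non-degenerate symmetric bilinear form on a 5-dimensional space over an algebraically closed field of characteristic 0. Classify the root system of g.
This is so(5) with 5 odd, which has dimension 5(5-1)/2 = 10 and rank (5-1)/2 = 2. In the classification of classical Lie algebras, the orthogonal algebra so(2n+1) in an odd number of variables has type B_n; here n = 2, so the Dynkin diagram is a chain of 2 nodes with a double edge at one end; the terminal node there is the unique short simple root (B_2). Hence the type is B_2.

B2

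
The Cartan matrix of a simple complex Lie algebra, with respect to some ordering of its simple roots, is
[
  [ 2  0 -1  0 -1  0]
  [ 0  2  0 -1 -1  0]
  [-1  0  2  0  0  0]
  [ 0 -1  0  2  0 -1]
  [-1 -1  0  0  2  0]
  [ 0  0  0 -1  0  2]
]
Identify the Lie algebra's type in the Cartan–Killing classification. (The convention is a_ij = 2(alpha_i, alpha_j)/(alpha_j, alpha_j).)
A6

The matrix has rank 6 with 2's on the diagonal. Reading the off-diagonal entries as Dynkin edges (a single edge where a_ij = a_ji = -1; a double or triple edge where a_ij * a_ji = 2 or 3), the diagram is a chain of 6 nodes with single edges (A_6). One simple-root ordering that puts it in standard form is (alpha_6, alpha_4, alpha_2, alpha_5, alpha_1, alpha_3). So the algebra is type A_6, i.e. sl(7).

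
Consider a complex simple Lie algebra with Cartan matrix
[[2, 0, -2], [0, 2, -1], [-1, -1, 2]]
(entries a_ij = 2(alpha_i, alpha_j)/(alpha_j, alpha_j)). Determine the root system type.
The matrix has rank 3 with 2's on the diagonal. Reading the off-diagonal entries as Dynkin edges (a single edge where a_ij = a_ji = -1; a double or triple edge where a_ij * a_ji = 2 or 3), the diagram is a chain of 3 nodes with a double edge at one end; the terminal node there is the unique long simple root (C_3). One simple-root ordering that puts it in standard form is (alpha_2, alpha_3, alpha_1). So the algebra is type C_3, i.e. sp(6).

C_3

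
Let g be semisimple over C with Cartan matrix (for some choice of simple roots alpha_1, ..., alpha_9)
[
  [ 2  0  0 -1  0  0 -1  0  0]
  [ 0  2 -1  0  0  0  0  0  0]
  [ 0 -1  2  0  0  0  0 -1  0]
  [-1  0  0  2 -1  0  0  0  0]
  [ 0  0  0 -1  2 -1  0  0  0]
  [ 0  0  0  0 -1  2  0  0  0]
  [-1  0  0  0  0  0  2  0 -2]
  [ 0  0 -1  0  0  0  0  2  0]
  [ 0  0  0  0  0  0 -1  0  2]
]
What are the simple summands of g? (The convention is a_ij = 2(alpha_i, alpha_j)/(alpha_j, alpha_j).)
The diagram associated to this matrix has two connected components: the simple roots {alpha_2, alpha_3, alpha_8} form a chain of 3 nodes with single edges (A_3), and {alpha_1, alpha_4, alpha_5, alpha_6, alpha_7, alpha_9} form a chain of 6 nodes with a double edge at one end; the terminal node there is the unique short simple root (B_6). A semisimple Lie algebra decomposes uniquely as the direct sum of simple ideals, one per connected component of its Dynkin diagram, so g ≅ A_3 ⊕ B_6 (dimension 15 + 78 = 93).

A_3 (sl(4)) ⊕ B_6 (so(13))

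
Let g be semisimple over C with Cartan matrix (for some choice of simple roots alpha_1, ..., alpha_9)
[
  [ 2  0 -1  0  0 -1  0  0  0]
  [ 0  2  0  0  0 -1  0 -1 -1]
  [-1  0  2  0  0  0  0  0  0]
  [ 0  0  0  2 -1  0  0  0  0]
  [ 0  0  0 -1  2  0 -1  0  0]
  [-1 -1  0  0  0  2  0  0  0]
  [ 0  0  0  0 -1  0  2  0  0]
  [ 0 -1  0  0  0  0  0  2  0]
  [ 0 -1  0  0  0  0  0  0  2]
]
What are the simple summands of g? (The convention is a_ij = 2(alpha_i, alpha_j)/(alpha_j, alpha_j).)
A_3 (sl(4)) ⊕ D_6 (so(12))

The diagram associated to this matrix has two connected components: the simple roots {alpha_4, alpha_5, alpha_7} form a chain of 3 nodes with single edges (A_3), and {alpha_1, alpha_2, alpha_3, alpha_6, alpha_8, alpha_9} form a chain of 4 nodes with a fork of two nodes at one end (D_6). A semisimple Lie algebra decomposes uniquely as the direct sum of simple ideals, one per connected component of its Dynkin diagram, so g ≅ A_3 ⊕ D_6 (dimension 15 + 66 = 81).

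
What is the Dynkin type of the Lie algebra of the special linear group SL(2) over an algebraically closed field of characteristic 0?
A_1

This is sl(2), which has dimension 2^2 - 1 = 3 and rank 2 - 1 = 1 (a Cartan subalgebra is the diagonal traceless matrices). In the classification of classical Lie algebras, the special linear algebra sl(n+1) has type A_n; here n = 1, so the Dynkin diagram is a chain of 1 nodes with single edges (A_1). Hence the type is A_1.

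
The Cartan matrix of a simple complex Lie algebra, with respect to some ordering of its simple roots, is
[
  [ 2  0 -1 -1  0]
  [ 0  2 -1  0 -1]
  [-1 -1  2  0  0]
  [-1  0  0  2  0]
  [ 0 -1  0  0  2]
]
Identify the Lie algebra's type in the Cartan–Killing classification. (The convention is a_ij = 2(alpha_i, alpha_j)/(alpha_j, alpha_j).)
A_5

The matrix has rank 5 with 2's on the diagonal. Reading the off-diagonal entries as Dynkin edges (a single edge where a_ij = a_ji = -1; a double or triple edge where a_ij * a_ji = 2 or 3), the diagram is a chain of 5 nodes with single edges (A_5). One simple-root ordering that puts it in standard form is (alpha_4, alpha_1, alpha_3, alpha_2, alpha_5). So the algebra is type A_5, i.e. sl(6).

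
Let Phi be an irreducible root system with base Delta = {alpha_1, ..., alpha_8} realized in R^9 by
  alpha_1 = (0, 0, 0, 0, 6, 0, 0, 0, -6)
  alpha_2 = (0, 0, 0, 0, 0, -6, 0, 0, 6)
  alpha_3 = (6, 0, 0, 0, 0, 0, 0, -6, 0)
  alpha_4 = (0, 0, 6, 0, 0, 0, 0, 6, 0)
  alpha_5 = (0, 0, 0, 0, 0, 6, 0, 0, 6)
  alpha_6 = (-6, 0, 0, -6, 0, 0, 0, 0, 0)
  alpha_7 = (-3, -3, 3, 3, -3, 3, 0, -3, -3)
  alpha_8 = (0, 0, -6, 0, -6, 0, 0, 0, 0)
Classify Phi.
type E_8

Compute the Cartan integers a_ij = 2(alpha_i, alpha_j)/(alpha_j, alpha_j); the resulting 8x8 Cartan matrix is
[[2, -1, 0, 0, -1, 0, 0, -1], [-1, 2, 0, 0, 0, 0, -1, 0], [0, 0, 2, -1, 0, -1, 0, 0], [0, 0, -1, 2, 0, 0, 0, -1], [-1, 0, 0, 0, 2, 0, 0, 0], [0, 0, -1, 0, 0, 2, 0, 0], [0, -1, 0, 0, 0, 0, 2, 0], [-1, 0, 0, -1, 0, 0, 0, 2]].
All simple roots have the same length, so the diagram is simply laced. The associated Dynkin diagram is a chain of 7 nodes with one extra node attached to the third node from one end (E_8), so the type is E_8.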